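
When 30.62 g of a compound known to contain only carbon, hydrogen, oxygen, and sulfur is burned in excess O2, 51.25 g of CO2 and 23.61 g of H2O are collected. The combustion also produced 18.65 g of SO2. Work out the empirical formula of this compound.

C4H9OS

mol C = 51.25 / 44.01 = 1.165; mass C = 1.165 × 12.01 = 13.99 g
mol H = 2 × (23.61 / 18.02) = 2.620; mass H = 2.620 × 1.008 = 2.641 g
mol S = 18.65 / 64.07 = 0.2911; mass S = 9.335 g
mass O = 30.62 − (25.96) = 4.658 g → mol O = 0.2911
Divide by the smallest (0.2911 mol S): C 4.001, H 9.002, O 1.000, S 1.000
≈ 4:9:1:1 → C4H9OS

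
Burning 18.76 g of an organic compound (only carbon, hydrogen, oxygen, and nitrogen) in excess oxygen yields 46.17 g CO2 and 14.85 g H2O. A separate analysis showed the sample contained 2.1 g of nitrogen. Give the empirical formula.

C7H11NO

mol C = 46.17 / 44.01 = 1.049; mass C = 1.049 × 12.01 = 12.60 g
mol H = 2 × (14.85 / 18.02) = 1.648; mass H = 1.648 × 1.008 = 1.661 g
mol N = 2.1 / 14.01 = 0.1499
mass O = 18.76 − (16.36) = 2.399 g → mol O = 0.1499
Smallest is N at 0.1499 mol; normalising gives C 6.999, H 10.996, N 1.000, O 1.000
Ratio ≈ 7:11:1:1, so the empirical formula is C7H11NO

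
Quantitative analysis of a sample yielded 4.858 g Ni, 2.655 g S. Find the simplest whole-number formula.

NiS

Moles — Ni: 4.858 / 58.69 = 0.08277 mol; S: 2.655 / 32.07 = 0.08279 mol
Divide by the smallest (0.08277 mol Ni): Ni 1.000, S 1.000
→ NiS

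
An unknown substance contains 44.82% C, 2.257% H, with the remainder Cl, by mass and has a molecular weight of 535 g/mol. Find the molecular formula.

Assume 100 g: 44.82 g C, 2.257 g H, 52.923 g Cl.
Moles — C: 44.82 / 12.01 = 3.732 mol; H: 2.257 / 1.008 = 2.239 mol; Cl: 52.923 / 35.45 = 1.493 mol
Ratios (÷ 1.493): C 2.500, H 1.500, Cl 1.000
Scaling by 2: C 5.00, H 3.00, Cl 2.00 → C5H3Cl2
Empirical-formula mass = 133.97 g/mol
n = 535 / 133.97 = 3.99 ≈ 4
Molecular formula = (C5H3Cl2)×4 = C20H12Cl8

C20H12Cl8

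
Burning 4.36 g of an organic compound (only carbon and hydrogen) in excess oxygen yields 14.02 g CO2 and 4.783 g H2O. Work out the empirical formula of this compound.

mol C = 14.02 / 44.01 = 0.3186; mass C = 0.3186 × 12.01 = 3.826 g
mol H = 2 × (4.783 / 18.02) = 0.5309; mass H = 0.5309 × 1.008 = 0.5351 g
Smallest is C at 0.3186 mol; normalising gives C 1.000, H 1.666
×3: C 3.00, H 5.00 → C3H5

C3H5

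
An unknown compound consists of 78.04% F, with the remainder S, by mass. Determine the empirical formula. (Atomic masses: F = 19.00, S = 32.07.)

Assume 100 g: 78.04 g F, 21.96 g S.
F: 78.04 g ÷ 19.00 g/mol = 4.107 mol
S: 21.96 g ÷ 32.07 g/mol = 0.6848 mol
Divide by the smallest (0.6848 mol S): F 5.998, S 1.000
→ F6S

F6S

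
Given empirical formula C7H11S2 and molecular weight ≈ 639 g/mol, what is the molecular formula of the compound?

Empirical-formula mass = 159.30 g/mol
n = 639 / 159.30 = 4.01 ≈ 4
Molecular formula = (C7H11S2)4 = C28H44S8

C28H44S8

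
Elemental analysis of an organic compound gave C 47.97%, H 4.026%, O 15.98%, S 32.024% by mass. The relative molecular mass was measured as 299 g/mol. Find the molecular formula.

Assume 100 g: 47.97 g C, 4.026 g H, 15.98 g O, 32.024 g S.
C: 47.97 g ÷ 12.01 g/mol = 3.994 mol
H: 4.026 g ÷ 1.008 g/mol = 3.994 mol
O: 15.98 g ÷ 16.00 g/mol = 0.9988 mol
S: 32.024 g ÷ 32.07 g/mol = 0.9986 mol
Smallest is S at 0.9986 mol; normalising gives C 4.000, H 4.000, O 1.000, S 1.000
Ratio ≈ 4:4:1:1, so the empirical formula is C4H4OS
Empirical-formula mass = 100.14 g/mol
n = 299 / 100.14 = 2.99 ≈ 3
Molecular formula = (C4H4OS)×3 = C12H12O3S3

C12H12O3S3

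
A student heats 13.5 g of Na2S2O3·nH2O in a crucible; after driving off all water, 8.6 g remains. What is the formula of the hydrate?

Na2S2O3·5H2O

Mass of water lost = 13.5 − 8.6 = 4.9 g → 4.9 / 18.02 = 0.2719 mol H2O
Molar mass of Na2S2O3 = 158.12 g/mol → mol Na2S2O3 = 8.6 / 158.12 = 0.05439
n = 0.2719 / 0.05439 = 5.00 ≈ 5 → Na2S2O3·5H2O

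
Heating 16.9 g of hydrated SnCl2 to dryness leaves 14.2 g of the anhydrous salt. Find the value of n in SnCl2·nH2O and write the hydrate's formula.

Mass of water lost = 16.9 − 14.2 = 2.7 g → 2.7 / 18.02 = 0.1498 mol H2O
Molar mass of SnCl2 = 189.61 g/mol → mol SnCl2 = 14.2 / 189.61 = 0.07489
n = 0.1498 / 0.07489 = 2.00 ≈ 2 → SnCl2·2H2O

SnCl2·2H2O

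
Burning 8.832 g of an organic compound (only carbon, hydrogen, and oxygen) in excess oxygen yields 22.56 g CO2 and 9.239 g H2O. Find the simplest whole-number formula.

C5H10O

mol C = 22.56 / 44.01 = 0.5126; mass C = 0.5126 × 12.01 = 6.156 g
mol H = 2 × (9.239 / 18.02) = 1.025; mass H = 1.025 × 1.008 = 1.034 g
mass O = 8.832 − (7.190) = 1.642 g → mol O = 0.1026
Smallest is O at 0.1026 mol; normalising gives C 4.995, H 9.992, O 1.000
Ratio ≈ 5:10:1, so the empirical formula is C5H10O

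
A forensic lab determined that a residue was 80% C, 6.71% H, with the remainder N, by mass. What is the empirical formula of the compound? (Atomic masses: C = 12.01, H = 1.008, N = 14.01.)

Assume 100 g: 80 g C, 6.71 g H, 13.29 g N.
Moles — C: 80 / 12.01 = 6.661 mol; H: 6.71 / 1.008 = 6.657 mol; N: 13.29 / 14.01 = 0.9486 mol
Ratios (÷ 0.9486): C 7.022, H 7.017, N 1.000
→ C7H7N

C7H7N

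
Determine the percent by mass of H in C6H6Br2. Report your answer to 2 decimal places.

Molar mass = 6(12.01) + 6(1.008) + 2(79.90) = 237.908 g/mol
Mass of H per mole = 6 × 1.008 = 6.048 g
% H = 6.048 / 237.908 × 100 = 2.54%

2.54%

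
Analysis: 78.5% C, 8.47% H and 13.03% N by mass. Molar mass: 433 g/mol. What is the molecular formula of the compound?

Assume 100 g: 78.5 g C, 8.47 g H, 13.03 g N.
n(C) = 78.5/12.01 = 6.536, n(H) = 8.47/1.008 = 8.403, n(N) = 13.03/14.01 = 0.93
Smallest is N at 0.93 mol; normalising gives C 7.028, H 9.035, N 1.000
→ C7H9N
Empirical-formula mass = 107.15 g/mol
n = 433 / 107.15 = 4.04 ≈ 4
Molecular formula = (C7H9N)×4 = C28H36N4

C28H36N4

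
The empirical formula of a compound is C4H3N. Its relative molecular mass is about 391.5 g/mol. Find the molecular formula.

C24H18N6

Empirical-formula mass = 65.07 g/mol
n = 391.5 / 65.07 = 6.02 ≈ 6
Molecular formula = (C4H3N)6 = C24H18N6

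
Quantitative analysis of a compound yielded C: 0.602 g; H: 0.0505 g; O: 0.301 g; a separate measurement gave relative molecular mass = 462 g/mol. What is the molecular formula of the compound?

C24H24O9

n(C) = 0.602/12.01 = 0.05012, n(H) = 0.0505/1.008 = 0.0501, n(O) = 0.301/16.00 = 0.01881
Smallest is O at 0.01881 mol; normalising gives C 2.664, H 2.663, O 1.000
Scaling by 3: C 7.99, H 7.99, O 3.00 → C8H8O3
Empirical-formula mass = 152.14 g/mol
n = 462 / 152.14 = 3.04 ≈ 3
Molecular formula = (C8H8O3)×3 = C24H24O9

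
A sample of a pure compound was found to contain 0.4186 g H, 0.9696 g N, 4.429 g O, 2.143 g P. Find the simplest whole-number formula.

H: 0.4186 g ÷ 1.008 g/mol = 0.4153 mol
N: 0.9696 g ÷ 14.01 g/mol = 0.06921 mol
O: 4.429 g ÷ 16.00 g/mol = 0.2768 mol
P: 2.143 g ÷ 30.97 g/mol = 0.0692 mol
Smallest is P at 0.0692 mol; normalising gives H 6.001, N 1.000, O 4.000, P 1.000
→ H6NO4P

H6NO4P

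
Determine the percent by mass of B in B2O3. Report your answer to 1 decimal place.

31.1%

Molar mass = 2(10.81) + 3(16.00) = 69.620 g/mol
Mass of B per mole = 2 × 10.81 = 21.620 g
% B = 21.620 / 69.620 × 100 = 31.1%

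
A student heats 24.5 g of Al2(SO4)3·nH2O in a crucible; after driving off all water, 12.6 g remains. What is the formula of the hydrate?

Al2(SO4)3·18H2O

Mass of water lost = 24.5 − 12.6 = 11.9 g → 11.9 / 18.02 = 0.6604 mol H2O
Molar mass of Al2(SO4)3 = 342.17 g/mol → mol Al2(SO4)3 = 12.6 / 342.17 = 0.03682
n = 0.6604 / 0.03682 = 17.93 ≈ 18 → Al2(SO4)3·18H2O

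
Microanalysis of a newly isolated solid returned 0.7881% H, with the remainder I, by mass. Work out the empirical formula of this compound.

Assume 100 g: 0.7881 g H, 99.212 g I.
Moles — H: 0.7881 / 1.008 = 0.7818 mol; I: 99.212 / 126.90 = 0.7818 mol
Ratios (÷ 0.7818): H 1.000, I 1.000
Ratio ≈ 1:1, so the empirical formula is HI

HI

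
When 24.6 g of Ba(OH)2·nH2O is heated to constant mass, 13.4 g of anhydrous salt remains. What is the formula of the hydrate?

Mass of water lost = 24.6 − 13.4 = 11.2 g → 11.2 / 18.02 = 0.6215 mol H2O
Molar mass of Ba(OH)2 = 171.35 g/mol → mol Ba(OH)2 = 13.4 / 171.35 = 0.0782
n = 0.6215 / 0.0782 = 7.95 ≈ 8 → Ba(OH)2·8H2O

Ba(OH)2·8H2O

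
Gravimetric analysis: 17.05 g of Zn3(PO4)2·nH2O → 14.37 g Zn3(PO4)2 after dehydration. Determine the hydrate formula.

Mass of water lost = 17.05 − 14.37 = 2.68 g → 2.68 / 18.02 = 0.1487 mol H2O
Molar mass of Zn3(PO4)2 = 386.08 g/mol → mol Zn3(PO4)2 = 14.37 / 386.08 = 0.03722
n = 0.1487 / 0.03722 = 4.00 ≈ 4 → Zn3(PO4)2·4H2O

Zn3(PO4)2·4H2O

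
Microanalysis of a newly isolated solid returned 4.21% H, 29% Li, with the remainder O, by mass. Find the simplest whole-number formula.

HLiO

Assume 100 g: 4.21 g H, 29 g Li, 66.79 g O.
Moles — H: 4.21 / 1.008 = 4.177 mol; Li: 29 / 6.94 = 4.179 mol; O: 66.79 / 16.00 = 4.174 mol
Smallest is O at 4.174 mol; normalising gives H 1.001, Li 1.001, O 1.000
≈ 1:1:1 → HLiO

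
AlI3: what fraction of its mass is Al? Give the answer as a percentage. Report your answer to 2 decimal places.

6.62%

Molar mass = 1(26.98) + 3(126.90) = 407.680 g/mol
Mass of Al per mole = 1 × 26.98 = 26.980 g
% Al = 26.980 / 407.680 × 100 = 6.62%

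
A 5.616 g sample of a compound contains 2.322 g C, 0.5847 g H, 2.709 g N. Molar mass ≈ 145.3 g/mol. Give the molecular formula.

C5H15N5

C: 2.322 g ÷ 12.01 g/mol = 0.1933 mol
H: 0.5847 g ÷ 1.008 g/mol = 0.5801 mol
N: 2.709 g ÷ 14.01 g/mol = 0.1934 mol
Divide by the smallest (0.1933 mol C): C 1.000, H 3.000, N 1.000
→ CH3N
Empirical-formula mass = 29.04 g/mol
n = 145.3 / 29.04 = 5.00 ≈ 5
Molecular formula = (CH3N)×5 = C5H15N5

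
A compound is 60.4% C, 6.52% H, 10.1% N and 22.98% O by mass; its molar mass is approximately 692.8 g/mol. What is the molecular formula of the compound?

Assume 100 g: 60.4 g C, 6.52 g H, 10.1 g N, 22.98 g O.
n(C) = 60.4/12.01 = 5.029, n(H) = 6.52/1.008 = 6.468, n(N) = 10.1/14.01 = 0.7209, n(O) = 22.98/16.00 = 1.436
Divide by the smallest (0.7209 mol N): C 6.976, H 8.972, N 1.000, O 1.992
≈ 7:9:1:2 → C7H9NO2
Empirical-formula mass = 139.15 g/mol
n = 692.8 / 139.15 = 4.98 ≈ 5
Molecular formula = (C7H9NO2)×5 = C35H45N5O10

C35H45N5O10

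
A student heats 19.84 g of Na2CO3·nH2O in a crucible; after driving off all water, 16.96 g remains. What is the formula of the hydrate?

Mass of water lost = 19.84 − 16.96 = 2.88 g → 2.88 / 18.02 = 0.1598 mol H2O
Molar mass of Na2CO3 = 105.99 g/mol → mol Na2CO3 = 16.96 / 105.99 = 0.16
n = 0.1598 / 0.16 = 1.00 ≈ 1 → Na2CO3·H2O

Na2CO3·H2O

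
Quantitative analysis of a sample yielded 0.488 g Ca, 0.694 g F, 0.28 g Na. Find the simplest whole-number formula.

Moles — Ca: 0.488 / 40.08 = 0.01218 mol; F: 0.694 / 19.00 = 0.03653 mol; Na: 0.28 / 22.99 = 0.01218 mol
Smallest is Ca at 0.01218 mol; normalising gives Ca 1.000, F 3.000, Na 1.000
≈ 1:3:1 → CaF3Na

CaF3Na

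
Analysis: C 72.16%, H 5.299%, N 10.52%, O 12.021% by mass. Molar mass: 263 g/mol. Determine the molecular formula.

C16H14N2O2

Assume 100 g: 72.16 g C, 5.299 g H, 10.52 g N, 12.021 g O.
C: 72.16 g ÷ 12.01 g/mol = 6.008 mol
H: 5.299 g ÷ 1.008 g/mol = 5.257 mol
N: 10.52 g ÷ 14.01 g/mol = 0.7509 mol
O: 12.021 g ÷ 16.00 g/mol = 0.7513 mol
Divide by the smallest (0.7509 mol N): C 8.002, H 7.001, N 1.000, O 1.001
Ratio ≈ 8:7:1:1, so the empirical formula is C8H7NO
Empirical-formula mass = 133.15 g/mol
n = 263 / 133.15 = 1.98 ≈ 2
Molecular formula = (C8H7NO)×2 = C16H14N2O2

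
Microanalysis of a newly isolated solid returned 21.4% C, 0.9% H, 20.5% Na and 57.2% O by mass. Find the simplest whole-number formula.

Assume 100 g: 21.4 g C, 0.9 g H, 20.5 g Na, 57.2 g O.
n(C) = 21.4/12.01 = 1.782, n(H) = 0.9/1.008 = 0.8929, n(Na) = 20.5/22.99 = 0.8917, n(O) = 57.2/16.00 = 3.575
Ratios (÷ 0.8917): C 1.998, H 1.001, Na 1.000, O 4.009
≈ 2:1:1:4 → C2HNaO4

C2HNaO4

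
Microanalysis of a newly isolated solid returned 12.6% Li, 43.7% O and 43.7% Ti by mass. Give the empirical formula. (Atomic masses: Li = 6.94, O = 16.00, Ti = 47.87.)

Assume 100 g: 12.6 g Li, 43.7 g O, 43.7 g Ti.
Moles — Li: 12.6 / 6.94 = 1.816 mol; O: 43.7 / 16.00 = 2.731 mol; Ti: 43.7 / 47.87 = 0.9129 mol
Divide by the smallest (0.9129 mol Ti): Li 1.989, O 2.992, Ti 1.000
→ Li2O3Ti

Li2O3Ti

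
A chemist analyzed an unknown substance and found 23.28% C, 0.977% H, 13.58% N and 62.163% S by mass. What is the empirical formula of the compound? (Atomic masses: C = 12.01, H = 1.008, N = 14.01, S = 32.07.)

Assume 100 g: 23.28 g C, 0.977 g H, 13.58 g N, 62.163 g S.
C: 23.28 g ÷ 12.01 g/mol = 1.938 mol
H: 0.977 g ÷ 1.008 g/mol = 0.9692 mol
N: 13.58 g ÷ 14.01 g/mol = 0.9693 mol
S: 62.163 g ÷ 32.07 g/mol = 1.938 mol
Smallest is H at 0.9692 mol; normalising gives C 2.000, H 1.000, N 1.000, S 2.000
Ratio ≈ 2:1:1:2, so the empirical formula is C2HNS2

C2HNS2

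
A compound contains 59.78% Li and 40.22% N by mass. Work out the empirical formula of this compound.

Li3N

Assume 100 g: 59.78 g Li, 40.22 g N.
n(Li) = 59.78/6.94 = 8.614, n(N) = 40.22/14.01 = 2.871
Ratios (÷ 2.871): Li 3.000, N 1.000
Ratio ≈ 3:1, so the empirical formula is Li3N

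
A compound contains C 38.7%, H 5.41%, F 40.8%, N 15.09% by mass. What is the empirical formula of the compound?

C3H5F2N

Assume 100 g: 38.7 g C, 5.41 g H, 40.8 g F, 15.09 g N.
Moles — C: 38.7 / 12.01 = 3.222 mol; H: 5.41 / 1.008 = 5.367 mol; F: 40.8 / 19.00 = 2.147 mol; N: 15.09 / 14.01 = 1.077 mol
Ratios (÷ 1.077): C 2.992, H 4.983, F 1.994, N 1.000
≈ 3:5:2:1 → C3H5F2N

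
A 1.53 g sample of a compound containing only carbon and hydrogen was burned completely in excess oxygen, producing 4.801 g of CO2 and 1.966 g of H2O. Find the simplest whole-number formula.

CH2

mol C = 4.801 / 44.01 = 0.1091; mass C = 0.1091 × 12.01 = 1.310 g
mol H = 2 × (1.966 / 18.02) = 0.2182; mass H = 0.2182 × 1.008 = 0.2199 g
Smallest is C at 0.1091 mol; normalising gives C 1.000, H 2.000
≈ 1:2 → CH2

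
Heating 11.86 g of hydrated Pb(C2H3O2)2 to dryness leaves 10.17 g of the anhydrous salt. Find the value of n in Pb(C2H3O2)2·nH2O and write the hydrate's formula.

Mass of water lost = 11.86 − 10.17 = 1.69 g → 1.69 / 18.02 = 0.09378 mol H2O
Molar mass of Pb(C2H3O2)2 = 325.29 g/mol → mol Pb(C2H3O2)2 = 10.17 / 325.29 = 0.03126
n = 0.09378 / 0.03126 = 3.00 ≈ 3 → Pb(C2H3O2)2·3H2O

Pb(C2H3O2)2·3H2O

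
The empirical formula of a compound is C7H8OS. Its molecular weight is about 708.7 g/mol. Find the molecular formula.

Empirical-formula mass = 140.20 g/mol
n = 708.7 / 140.20 = 5.05 ≈ 5
Molecular formula = (C7H8OS)5 = C35H40O5S5

C35H40O5S5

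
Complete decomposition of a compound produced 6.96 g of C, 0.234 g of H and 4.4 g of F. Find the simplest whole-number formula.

n(C) = 6.96/12.01 = 0.5795, n(H) = 0.234/1.008 = 0.2321, n(F) = 4.4/19.00 = 0.2316
Divide by the smallest (0.2316 mol F): C 2.502, H 1.002, F 1.000
Multiply by 2: C 5.00, H 2.00, F 2.00 → C5H2F2

C5H2F2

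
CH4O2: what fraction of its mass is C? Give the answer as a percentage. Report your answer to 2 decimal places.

25.00%

Molar mass = 1(12.01) + 4(1.008) + 2(16.00) = 48.042 g/mol
Mass of C per mole = 1 × 12.01 = 12.010 g
% C = 12.010 / 48.042 × 100 = 25.00%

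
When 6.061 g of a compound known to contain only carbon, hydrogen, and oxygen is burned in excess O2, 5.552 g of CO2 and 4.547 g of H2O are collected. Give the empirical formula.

CH4O2

mol C = 5.552 / 44.01 = 0.1262; mass C = 0.1262 × 12.01 = 1.515 g
mol H = 2 × (4.547 / 18.02) = 0.5047; mass H = 0.5047 × 1.008 = 0.5087 g
mass O = 6.061 − (2.024) = 4.037 g → mol O = 0.2523
Ratios (÷ 0.1262): C 1.000, H 4.000, O 2.000
Ratio ≈ 1:4:2, so the empirical formula is CH4O2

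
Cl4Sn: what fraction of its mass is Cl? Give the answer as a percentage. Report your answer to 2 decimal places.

Molar mass = 4(35.45) + 1(118.71) = 260.510 g/mol
Mass of Cl per mole = 4 × 35.45 = 141.800 g
% Cl = 141.800 / 260.510 × 100 = 54.43%

54.43%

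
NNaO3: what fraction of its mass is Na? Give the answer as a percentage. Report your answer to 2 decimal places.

27.05%

Molar mass = 1(14.01) + 1(22.99) + 3(16.00) = 85.000 g/mol
Mass of Na per mole = 1 × 22.99 = 22.990 g
% Na = 22.990 / 85.000 × 100 = 27.05%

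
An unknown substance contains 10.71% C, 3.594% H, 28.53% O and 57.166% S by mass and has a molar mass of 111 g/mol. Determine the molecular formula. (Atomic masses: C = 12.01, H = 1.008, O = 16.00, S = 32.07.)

CH4O2S2

Assume 100 g: 10.71 g C, 3.594 g H, 28.53 g O, 57.166 g S.
Moles — C: 10.71 / 12.01 = 0.8918 mol; H: 3.594 / 1.008 = 3.565 mol; O: 28.53 / 16.00 = 1.783 mol; S: 57.166 / 32.07 = 1.783 mol
Ratios (÷ 0.8918): C 1.000, H 3.998, O 2.000, S 1.999
Ratio ≈ 1:4:2:2, so the empirical formula is CH4O2S2
Empirical-formula mass = 112.18 g/mol
n = 111 / 112.18 = 0.99 ≈ 1
Molecular formula = empirical formula = CH4O2S2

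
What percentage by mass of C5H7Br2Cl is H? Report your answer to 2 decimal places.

Molar mass = 5(12.01) + 7(1.008) + 2(79.90) + 1(35.45) = 262.356 g/mol
Mass of H per mole = 7 × 1.008 = 7.056 g
% H = 7.056 / 262.356 × 100 = 2.69%

2.69%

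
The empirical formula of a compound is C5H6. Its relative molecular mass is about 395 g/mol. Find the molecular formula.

C30H36

Empirical-formula mass = 66.10 g/mol
n = 395 / 66.10 = 5.98 ≈ 6
Molecular formula = (C5H6)6 = C30H36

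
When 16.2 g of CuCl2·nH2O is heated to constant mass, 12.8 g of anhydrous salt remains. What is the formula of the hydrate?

Mass of water lost = 16.2 − 12.8 = 3.4 g → 3.4 / 18.02 = 0.1887 mol H2O
Molar mass of CuCl2 = 134.45 g/mol → mol CuCl2 = 12.8 / 134.45 = 0.0952
n = 0.1887 / 0.0952 = 1.98 ≈ 2 → CuCl2·2H2O

CuCl2·2H2O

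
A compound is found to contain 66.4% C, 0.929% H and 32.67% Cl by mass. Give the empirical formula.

Assume 100 g: 66.4 g C, 0.929 g H, 32.67 g Cl.
n(C) = 66.4/12.01 = 5.529, n(H) = 0.929/1.008 = 0.9216, n(Cl) = 32.67/35.45 = 0.9216
Divide by the smallest (0.9216 mol Cl): C 5.999, H 1.000, Cl 1.000
Ratio ≈ 6:1:1, so the empirical formula is C6HCl

C6HCl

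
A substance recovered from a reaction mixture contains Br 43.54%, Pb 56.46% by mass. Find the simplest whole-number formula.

Assume 100 g: 43.54 g Br, 56.46 g Pb.
Br: 43.54 g ÷ 79.90 g/mol = 0.5449 mol
Pb: 56.46 g ÷ 207.2 g/mol = 0.2725 mol
Divide by the smallest (0.2725 mol Pb): Br 2.000, Pb 1.000
→ Br2Pb

Br2Pb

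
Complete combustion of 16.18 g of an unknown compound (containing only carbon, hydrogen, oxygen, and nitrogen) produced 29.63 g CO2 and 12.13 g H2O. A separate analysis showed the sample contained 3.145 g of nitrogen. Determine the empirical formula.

mol C = 29.63 / 44.01 = 0.6733; mass C = 0.6733 × 12.01 = 8.086 g
mol H = 2 × (12.13 / 18.02) = 1.346; mass H = 1.346 × 1.008 = 1.357 g
mol N = 3.145 / 14.01 = 0.2245
mass O = 16.18 − (12.59) = 3.592 g → mol O = 0.2245
Ratios (÷ 0.2245): C 2.999, H 5.997, N 1.000, O 1.000
Ratio ≈ 3:6:1:1, so the empirical formula is C3H6NO

C3H6NO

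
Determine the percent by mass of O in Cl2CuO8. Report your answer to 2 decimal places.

Molar mass = 2(35.45) + 1(63.55) + 8(16.00) = 262.450 g/mol
Mass of O per mole = 8 × 16.00 = 128.000 g
% O = 128.000 / 262.450 × 100 = 48.77%

48.77%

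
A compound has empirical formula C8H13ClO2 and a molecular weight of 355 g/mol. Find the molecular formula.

C16H26Cl2O4

Empirical-formula mass = 176.63 g/mol
n = 355 / 176.63 = 2.01 ≈ 2
Molecular formula = (C8H13ClO2)2 = C16H26Cl2O4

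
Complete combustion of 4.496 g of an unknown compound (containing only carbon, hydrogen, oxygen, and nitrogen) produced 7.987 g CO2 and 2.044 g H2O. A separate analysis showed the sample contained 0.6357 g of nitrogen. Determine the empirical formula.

mol C = 7.987 / 44.01 = 0.1815; mass C = 0.1815 × 12.01 = 2.180 g
mol H = 2 × (2.044 / 18.02) = 0.2269; mass H = 0.2269 × 1.008 = 0.2287 g
mol N = 0.6357 / 14.01 = 0.04537
mass O = 4.496 − (3.044) = 1.452 g → mol O = 0.09075
Smallest is N at 0.04537 mol; normalising gives C 4.000, H 5.000, N 1.000, O 2.000
→ C4H5NO2

C4H5NO2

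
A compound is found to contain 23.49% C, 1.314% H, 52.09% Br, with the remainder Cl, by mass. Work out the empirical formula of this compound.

C3H2BrCl

Assume 100 g: 23.49 g C, 1.314 g H, 52.09 g Br, 23.106 g Cl.
n(C) = 23.49/12.01 = 1.956, n(H) = 1.314/1.008 = 1.304, n(Br) = 52.09/79.90 = 0.6519, n(Cl) = 23.106/35.45 = 0.6518
Smallest is Cl at 0.6518 mol; normalising gives C 3.001, H 2.000, Br 1.000, Cl 1.000
Ratio ≈ 3:2:1:1, so the empirical formula is C3H2BrCl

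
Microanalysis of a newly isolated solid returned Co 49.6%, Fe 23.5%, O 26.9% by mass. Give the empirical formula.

Assume 100 g: 49.6 g Co, 23.5 g Fe, 26.9 g O.
n(Co) = 49.6/58.93 = 0.8417, n(Fe) = 23.5/55.85 = 0.4208, n(O) = 26.9/16.00 = 1.681
Divide by the smallest (0.4208 mol Fe): Co 2.000, Fe 1.000, O 3.996
→ Co2FeO4

Co2FeO4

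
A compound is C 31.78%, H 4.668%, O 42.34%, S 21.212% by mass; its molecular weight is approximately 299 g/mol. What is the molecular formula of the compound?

Assume 100 g: 31.78 g C, 4.668 g H, 42.34 g O, 21.212 g S.
n(C) = 31.78/12.01 = 2.646, n(H) = 4.668/1.008 = 4.631, n(O) = 42.34/16.00 = 2.646, n(S) = 21.212/32.07 = 0.6614
Divide by the smallest (0.6614 mol S): C 4.001, H 7.001, O 4.001, S 1.000
Ratio ≈ 4:7:4:1, so the empirical formula is C4H7O4S
Empirical-formula mass = 151.17 g/mol
n = 299 / 151.17 = 1.98 ≈ 2
Molecular formula = (C4H7O4S)×2 = C8H14O8S2

C8H14O8S2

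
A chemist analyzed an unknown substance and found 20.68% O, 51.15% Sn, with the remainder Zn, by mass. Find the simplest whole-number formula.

O3SnZn

Assume 100 g: 20.68 g O, 51.15 g Sn, 28.17 g Zn.
n(O) = 20.68/16.00 = 1.292, n(Sn) = 51.15/118.71 = 0.4309, n(Zn) = 28.17/65.38 = 0.4309
Divide by the smallest (0.4309 mol Zn): O 3.000, Sn 1.000, Zn 1.000
≈ 3:1:1 → O3SnZn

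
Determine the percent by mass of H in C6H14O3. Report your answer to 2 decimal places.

Molar mass = 6(12.01) + 14(1.008) + 3(16.00) = 134.172 g/mol
Mass of H per mole = 14 × 1.008 = 14.112 g
% H = 14.112 / 134.172 × 100 = 10.52%

10.52%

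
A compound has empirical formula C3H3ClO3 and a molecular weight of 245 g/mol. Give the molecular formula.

Empirical-formula mass = 122.50 g/mol
n = 245 / 122.50 = 2.00 ≈ 2
Molecular formula = (C3H3ClO3)2 = C6H6Cl2O6

C6H6Cl2O6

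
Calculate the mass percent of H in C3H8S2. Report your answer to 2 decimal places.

7.45%

Molar mass = 3(12.01) + 8(1.008) + 2(32.07) = 108.234 g/mol
Mass of H per mole = 8 × 1.008 = 8.064 g
% H = 8.064 / 108.234 × 100 = 7.45%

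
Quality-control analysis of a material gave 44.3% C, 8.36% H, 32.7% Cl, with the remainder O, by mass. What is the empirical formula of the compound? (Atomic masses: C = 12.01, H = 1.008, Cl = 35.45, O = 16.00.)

C4H9ClO

Assume 100 g: 44.3 g C, 8.36 g H, 32.7 g Cl, 14.64 g O.
n(C) = 44.3/12.01 = 3.689, n(H) = 8.36/1.008 = 8.294, n(Cl) = 32.7/35.45 = 0.9224, n(O) = 14.64/16.00 = 0.915
Ratios (÷ 0.915): C 4.031, H 9.064, Cl 1.008, O 1.000
≈ 4:9:1:1 → C4H9ClO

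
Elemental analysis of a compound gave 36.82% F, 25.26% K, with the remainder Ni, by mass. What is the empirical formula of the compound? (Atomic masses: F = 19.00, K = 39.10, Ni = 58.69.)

F3KNi

Assume 100 g: 36.82 g F, 25.26 g K, 37.92 g Ni.
Moles — F: 36.82 / 19.00 = 1.938 mol; K: 25.26 / 39.10 = 0.646 mol; Ni: 37.92 / 58.69 = 0.6461 mol
Ratios (÷ 0.646): F 3.000, K 1.000, Ni 1.000
Ratio ≈ 3:1:1, so the empirical formula is F3KNi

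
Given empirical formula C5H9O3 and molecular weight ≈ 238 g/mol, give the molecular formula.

Empirical-formula mass = 117.12 g/mol
n = 238 / 117.12 = 2.03 ≈ 2
Molecular formula = (C5H9O3)2 = C10H18O6

C10H18O6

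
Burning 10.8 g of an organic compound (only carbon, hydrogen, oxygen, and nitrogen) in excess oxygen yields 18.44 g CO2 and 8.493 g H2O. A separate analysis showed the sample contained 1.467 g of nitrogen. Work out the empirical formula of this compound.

mol C = 18.44 / 44.01 = 0.4190; mass C = 0.4190 × 12.01 = 5.032 g
mol H = 2 × (8.493 / 18.02) = 0.9426; mass H = 0.9426 × 1.008 = 0.9502 g
mol N = 1.467 / 14.01 = 0.1047
mass O = 10.8 − (7.449) = 3.351 g → mol O = 0.2094
Smallest is N at 0.1047 mol; normalising gives C 4.001, H 9.002, N 1.000, O 2.000
≈ 4:9:1:2 → C4H9NO2

C4H9NO2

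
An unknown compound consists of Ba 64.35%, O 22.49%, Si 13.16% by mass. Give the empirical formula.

Assume 100 g: 64.35 g Ba, 22.49 g O, 13.16 g Si.
Moles — Ba: 64.35 / 137.33 = 0.4686 mol; O: 22.49 / 16.00 = 1.406 mol; Si: 13.16 / 28.09 = 0.4685 mol
Divide by the smallest (0.4685 mol Si): Ba 1.000, O 3.000, Si 1.000
→ BaO3Si

BaO3Si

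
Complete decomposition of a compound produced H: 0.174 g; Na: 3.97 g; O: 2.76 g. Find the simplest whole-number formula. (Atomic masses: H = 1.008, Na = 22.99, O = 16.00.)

Moles — H: 0.174 / 1.008 = 0.1726 mol; Na: 3.97 / 22.99 = 0.1727 mol; O: 2.76 / 16.00 = 0.1725 mol
Divide by the smallest (0.1725 mol O): H 1.001, Na 1.001, O 1.000
→ HNaO

HNaO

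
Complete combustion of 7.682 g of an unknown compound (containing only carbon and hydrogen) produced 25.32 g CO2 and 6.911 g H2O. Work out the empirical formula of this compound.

mol C = 25.32 / 44.01 = 0.5753; mass C = 0.5753 × 12.01 = 6.910 g
mol H = 2 × (6.911 / 18.02) = 0.7670; mass H = 0.7670 × 1.008 = 0.7732 g
Smallest is C at 0.5753 mol; normalising gives C 1.000, H 1.333
×3: C 3.00, H 4.00 → C3H4

C3H4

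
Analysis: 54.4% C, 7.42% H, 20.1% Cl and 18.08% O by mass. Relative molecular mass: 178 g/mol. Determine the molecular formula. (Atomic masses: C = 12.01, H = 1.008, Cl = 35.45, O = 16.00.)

C8H13ClO2

Assume 100 g: 54.4 g C, 7.42 g H, 20.1 g Cl, 18.08 g O.
C: 54.4 g ÷ 12.01 g/mol = 4.53 mol
H: 7.42 g ÷ 1.008 g/mol = 7.361 mol
Cl: 20.1 g ÷ 35.45 g/mol = 0.567 mol
O: 18.08 g ÷ 16.00 g/mol = 1.13 mol
Ratios (÷ 0.567): C 7.989, H 12.983, Cl 1.000, O 1.993
→ C8H13ClO2
Empirical-formula mass = 176.63 g/mol
n = 178 / 176.63 = 1.01 ≈ 1
Molecular formula = empirical formula = C8H13ClO2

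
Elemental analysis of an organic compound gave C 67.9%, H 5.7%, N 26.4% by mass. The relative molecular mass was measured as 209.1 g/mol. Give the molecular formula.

C12H12N4

Assume 100 g: 67.9 g C, 5.7 g H, 26.4 g N.
n(C) = 67.9/12.01 = 5.654, n(H) = 5.7/1.008 = 5.655, n(N) = 26.4/14.01 = 1.884
Divide by the smallest (1.884 mol N): C 3.000, H 3.001, N 1.000
Ratio ≈ 3:3:1, so the empirical formula is C3H3N
Empirical-formula mass = 53.06 g/mol
n = 209.1 / 53.06 = 3.94 ≈ 4
Molecular formula = (C3H3N)×4 = C12H12N4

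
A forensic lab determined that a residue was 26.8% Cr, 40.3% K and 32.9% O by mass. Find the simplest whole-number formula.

Assume 100 g: 26.8 g Cr, 40.3 g K, 32.9 g O.
Moles — Cr: 26.8 / 52.00 = 0.5154 mol; K: 40.3 / 39.10 = 1.031 mol; O: 32.9 / 16.00 = 2.056 mol
Smallest is Cr at 0.5154 mol; normalising gives Cr 1.000, K 2.000, O 3.990
Ratio ≈ 1:2:4, so the empirical formula is CrK2O4

CrK2O4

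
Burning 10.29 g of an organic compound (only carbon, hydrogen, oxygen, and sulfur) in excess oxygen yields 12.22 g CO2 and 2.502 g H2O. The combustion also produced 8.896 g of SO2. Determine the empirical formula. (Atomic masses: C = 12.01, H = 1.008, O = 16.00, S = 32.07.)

mol C = 12.22 / 44.01 = 0.2777; mass C = 0.2777 × 12.01 = 3.335 g
mol H = 2 × (2.502 / 18.02) = 0.2777; mass H = 0.2777 × 1.008 = 0.2799 g
mol S = 8.896 / 64.07 = 0.1388; mass S = 4.453 g
mass O = 10.29 − (8.068) = 2.222 g → mol O = 0.1389
Ratios (÷ 0.1388): C 2.000, H 2.000, O 1.000, S 1.000
Ratio ≈ 2:2:1:1, so the empirical formula is C2H2OS

C2H2OS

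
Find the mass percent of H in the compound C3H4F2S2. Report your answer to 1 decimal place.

Molar mass = 3(12.01) + 4(1.008) + 2(19.00) + 2(32.07) = 142.202 g/mol
Mass of H per mole = 4 × 1.008 = 4.032 g
% H = 4.032 / 142.202 × 100 = 2.8%

2.8%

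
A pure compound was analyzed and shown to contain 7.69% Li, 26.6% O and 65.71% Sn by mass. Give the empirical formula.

Li2O3Sn

Assume 100 g: 7.69 g Li, 26.6 g O, 65.71 g Sn.
n(Li) = 7.69/6.94 = 1.108, n(O) = 26.6/16.00 = 1.663, n(Sn) = 65.71/118.71 = 0.5535
Ratios (÷ 0.5535): Li 2.002, O 3.003, Sn 1.000
Ratio ≈ 2:3:1, so the empirical formula is Li2O3Sn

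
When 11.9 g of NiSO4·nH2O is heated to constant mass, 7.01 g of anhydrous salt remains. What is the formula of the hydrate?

Mass of water lost = 11.9 − 7.01 = 4.89 g → 4.89 / 18.02 = 0.2714 mol H2O
Molar mass of NiSO4 = 154.76 g/mol → mol NiSO4 = 7.01 / 154.76 = 0.0453
n = 0.2714 / 0.0453 = 5.99 ≈ 6 → NiSO4·6H2O

NiSO4·6H2O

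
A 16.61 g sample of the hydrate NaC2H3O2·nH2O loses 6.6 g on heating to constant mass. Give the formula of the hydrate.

NaC2H3O2·3H2O

Mass of anhydrous NaC2H3O2 = 16.61 − 6.6 = 10.01 g
mol H2O = 6.6 / 18.02 = 0.3663
Molar mass of NaC2H3O2 = 82.03 g/mol → mol NaC2H3O2 = 10.01 / 82.03 = 0.122
n = 0.3663 / 0.122 = 3.00 ≈ 3 → NaC2H3O2·3H2O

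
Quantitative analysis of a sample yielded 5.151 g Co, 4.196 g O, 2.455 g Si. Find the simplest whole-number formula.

n(Co) = 5.151/58.93 = 0.08741, n(O) = 4.196/16.00 = 0.2622, n(Si) = 2.455/28.09 = 0.0874
Ratios (÷ 0.0874): Co 1.000, O 3.001, Si 1.000
≈ 1:3:1 → CoO3Si

CoO3Si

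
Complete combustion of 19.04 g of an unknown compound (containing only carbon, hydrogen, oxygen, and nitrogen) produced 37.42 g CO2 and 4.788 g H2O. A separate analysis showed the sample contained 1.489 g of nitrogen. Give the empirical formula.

C8H5NO4

mol C = 37.42 / 44.01 = 0.8503; mass C = 0.8503 × 12.01 = 10.21 g
mol H = 2 × (4.788 / 18.02) = 0.5314; mass H = 0.5314 × 1.008 = 0.5357 g
mol N = 1.489 / 14.01 = 0.1063
mass O = 19.04 − (12.24) = 6.804 g → mol O = 0.4252
Divide by the smallest (0.1063 mol N): C 8.000, H 5.000, N 1.000, O 4.001
≈ 8:5:1:4 → C8H5NO4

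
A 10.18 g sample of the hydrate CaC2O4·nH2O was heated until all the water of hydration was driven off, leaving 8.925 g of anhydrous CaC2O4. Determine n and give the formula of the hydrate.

Mass of water lost = 10.18 − 8.925 = 1.255 g → 1.255 / 18.02 = 0.06964 mol H2O
Molar mass of CaC2O4 = 128.10 g/mol → mol CaC2O4 = 8.925 / 128.10 = 0.06967
n = 0.06964 / 0.06967 = 1.00 ≈ 1 → CaC2O4·H2O

CaC2O4·H2O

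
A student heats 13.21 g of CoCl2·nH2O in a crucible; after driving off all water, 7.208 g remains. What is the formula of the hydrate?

Mass of water lost = 13.21 − 7.208 = 6.002 g → 6.002 / 18.02 = 0.3331 mol H2O
Molar mass of CoCl2 = 129.83 g/mol → mol CoCl2 = 7.208 / 129.83 = 0.05552
n = 0.3331 / 0.05552 = 6.00 ≈ 6 → CoCl2·6H2O

CoCl2·6H2O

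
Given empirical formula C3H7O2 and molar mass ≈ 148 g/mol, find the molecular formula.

Empirical-formula mass = 75.09 g/mol
n = 148 / 75.09 = 1.97 ≈ 2
Molecular formula = (C3H7O2)2 = C6H14O4

C6H14O4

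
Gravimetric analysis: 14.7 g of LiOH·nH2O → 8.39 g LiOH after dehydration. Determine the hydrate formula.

Mass of water lost = 14.7 − 8.39 = 6.31 g → 6.31 / 18.02 = 0.3502 mol H2O
Molar mass of LiOH = 23.95 g/mol → mol LiOH = 8.39 / 23.95 = 0.3503
n = 0.3502 / 0.3503 = 1.00 ≈ 1 → LiOH·H2O

LiOH·H2O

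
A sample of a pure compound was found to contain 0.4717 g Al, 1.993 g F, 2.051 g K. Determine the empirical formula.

AlF6K3

Moles — Al: 0.4717 / 26.98 = 0.01748 mol; F: 1.993 / 19.00 = 0.1049 mol; K: 2.051 / 39.10 = 0.05246 mol
Smallest is Al at 0.01748 mol; normalising gives Al 1.000, F 6.000, K 3.000
→ AlF6K3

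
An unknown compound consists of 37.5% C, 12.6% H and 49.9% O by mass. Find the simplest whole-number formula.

CH4O

Assume 100 g: 37.5 g C, 12.6 g H, 49.9 g O.
n(C) = 37.5/12.01 = 3.122, n(H) = 12.6/1.008 = 12.5, n(O) = 49.9/16.00 = 3.119
Smallest is O at 3.119 mol; normalising gives C 1.001, H 4.008, O 1.000
Ratio ≈ 1:4:1, so the empirical formula is CH4O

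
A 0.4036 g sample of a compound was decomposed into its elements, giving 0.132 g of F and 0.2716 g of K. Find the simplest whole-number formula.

FK

F: 0.132 g ÷ 19.00 g/mol = 0.006947 mol
K: 0.2716 g ÷ 39.10 g/mol = 0.006946 mol
Divide by the smallest (0.006946 mol K): F 1.000, K 1.000
Ratio ≈ 1:1, so the empirical formula is FK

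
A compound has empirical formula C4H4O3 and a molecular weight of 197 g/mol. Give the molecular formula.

Empirical-formula mass = 100.07 g/mol
n = 197 / 100.07 = 1.97 ≈ 2
Molecular formula = (C4H4O3)2 = C8H8O6

C8H8O6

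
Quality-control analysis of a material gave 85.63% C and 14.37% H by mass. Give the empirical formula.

Assume 100 g: 85.63 g C, 14.37 g H.
C: 85.63 g ÷ 12.01 g/mol = 7.13 mol
H: 14.37 g ÷ 1.008 g/mol = 14.26 mol
Smallest is C at 7.13 mol; normalising gives C 1.000, H 1.999
Ratio ≈ 1:2, so the empirical formula is CH2

CH2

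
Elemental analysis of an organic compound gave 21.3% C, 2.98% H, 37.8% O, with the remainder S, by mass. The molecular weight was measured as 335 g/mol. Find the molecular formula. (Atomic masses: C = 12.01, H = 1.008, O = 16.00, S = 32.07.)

Assume 100 g: 21.3 g C, 2.98 g H, 37.8 g O, 37.92 g S.
C: 21.3 g ÷ 12.01 g/mol = 1.774 mol
H: 2.98 g ÷ 1.008 g/mol = 2.956 mol
O: 37.8 g ÷ 16.00 g/mol = 2.362 mol
S: 37.92 g ÷ 32.07 g/mol = 1.182 mol
Smallest is S at 1.182 mol; normalising gives C 1.500, H 2.500, O 1.998, S 1.000
×2: C 3.00, H 5.00, O 4.00, S 2.00 → C3H5O4S2
Empirical-formula mass = 169.21 g/mol
n = 335 / 169.21 = 1.98 ≈ 2
Molecular formula = (C3H5O4S2)×2 = C6H10O8S4

C6H10O8S4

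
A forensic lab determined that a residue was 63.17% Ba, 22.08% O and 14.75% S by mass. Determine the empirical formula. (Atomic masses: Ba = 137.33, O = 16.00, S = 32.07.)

Assume 100 g: 63.17 g Ba, 22.08 g O, 14.75 g S.
Ba: 63.17 g ÷ 137.33 g/mol = 0.46 mol
O: 22.08 g ÷ 16.00 g/mol = 1.38 mol
S: 14.75 g ÷ 32.07 g/mol = 0.4599 mol
Divide by the smallest (0.4599 mol S): Ba 1.000, O 3.000, S 1.000
Ratio ≈ 1:3:1, so the empirical formula is BaO3S

BaO3S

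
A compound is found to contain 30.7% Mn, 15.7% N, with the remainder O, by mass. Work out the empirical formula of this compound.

Assume 100 g: 30.7 g Mn, 15.7 g N, 53.6 g O.
Moles — Mn: 30.7 / 54.94 = 0.5588 mol; N: 15.7 / 14.01 = 1.121 mol; O: 53.6 / 16.00 = 3.35 mol
Divide by the smallest (0.5588 mol Mn): Mn 1.000, N 2.005, O 5.995
≈ 1:2:6 → MnN2O6

MnN2O6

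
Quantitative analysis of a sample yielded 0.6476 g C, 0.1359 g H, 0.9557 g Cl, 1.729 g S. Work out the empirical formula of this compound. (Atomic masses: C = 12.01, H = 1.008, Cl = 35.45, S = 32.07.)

C2H5ClS2

C: 0.6476 g ÷ 12.01 g/mol = 0.05392 mol
H: 0.1359 g ÷ 1.008 g/mol = 0.1348 mol
Cl: 0.9557 g ÷ 35.45 g/mol = 0.02696 mol
S: 1.729 g ÷ 32.07 g/mol = 0.05391 mol
Ratios (÷ 0.02696): C 2.000, H 5.001, Cl 1.000, S 2.000
→ C2H5ClS2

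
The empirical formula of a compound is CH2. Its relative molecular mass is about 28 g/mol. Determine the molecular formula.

Empirical-formula mass = 14.03 g/mol
n = 28 / 14.03 = 2.00 ≈ 2
Molecular formula = (CH2)2 = C2H4

C2H4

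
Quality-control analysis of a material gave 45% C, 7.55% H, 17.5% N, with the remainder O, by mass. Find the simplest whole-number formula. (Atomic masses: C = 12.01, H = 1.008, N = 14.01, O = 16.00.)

C6H12N2O3

Assume 100 g: 45 g C, 7.55 g H, 17.5 g N, 29.95 g O.
n(C) = 45/12.01 = 3.747, n(H) = 7.55/1.008 = 7.49, n(N) = 17.5/14.01 = 1.249, n(O) = 29.95/16.00 = 1.872
Ratios (÷ 1.249): C 3.000, H 5.996, N 1.000, O 1.499
Multiply by 2: C 6.00, H 11.99, N 2.00, O 3.00 → C6H12N2O3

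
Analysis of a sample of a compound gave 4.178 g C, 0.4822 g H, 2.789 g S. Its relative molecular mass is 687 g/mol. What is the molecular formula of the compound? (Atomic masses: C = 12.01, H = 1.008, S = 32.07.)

C32H44S8

Moles — C: 4.178 / 12.01 = 0.3479 mol; H: 0.4822 / 1.008 = 0.4784 mol; S: 2.789 / 32.07 = 0.08697 mol
Ratios (÷ 0.08697): C 4.000, H 5.501, S 1.000
Multiply by 2: C 8.00, H 11.00, S 2.00 → C8H11S2
Empirical-formula mass = 171.31 g/mol
n = 687 / 171.31 = 4.01 ≈ 4
Molecular formula = (C8H11S2)×4 = C32H44S8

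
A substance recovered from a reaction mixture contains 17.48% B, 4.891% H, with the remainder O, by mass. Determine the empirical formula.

BH3O3

Assume 100 g: 17.48 g B, 4.891 g H, 77.629 g O.
B: 17.48 g ÷ 10.81 g/mol = 1.617 mol
H: 4.891 g ÷ 1.008 g/mol = 4.852 mol
O: 77.629 g ÷ 16.00 g/mol = 4.852 mol
Divide by the smallest (1.617 mol B): B 1.000, H 3.001, O 3.000
≈ 1:3:3 → BH3O3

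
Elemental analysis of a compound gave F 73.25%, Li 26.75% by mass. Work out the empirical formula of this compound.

FLi

Assume 100 g: 73.25 g F, 26.75 g Li.
n(F) = 73.25/19.00 = 3.855, n(Li) = 26.75/6.94 = 3.854
Smallest is Li at 3.854 mol; normalising gives F 1.000, Li 1.000
≈ 1:1 → FLi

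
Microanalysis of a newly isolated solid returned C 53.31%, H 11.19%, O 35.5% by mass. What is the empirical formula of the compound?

C2H5O

Assume 100 g: 53.31 g C, 11.19 g H, 35.5 g O.
Moles — C: 53.31 / 12.01 = 4.439 mol; H: 11.19 / 1.008 = 11.1 mol; O: 35.5 / 16.00 = 2.219 mol
Divide by the smallest (2.219 mol O): C 2.001, H 5.003, O 1.000
Ratio ≈ 2:5:1, so the empirical formula is C2H5O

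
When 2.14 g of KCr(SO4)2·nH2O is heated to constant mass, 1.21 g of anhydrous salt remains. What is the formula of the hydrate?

KCr(SO4)2·12H2O

Mass of water lost = 2.14 − 1.21 = 0.93 g → 0.93 / 18.02 = 0.05161 mol H2O
Molar mass of KCr(SO4)2 = 283.24 g/mol → mol KCr(SO4)2 = 1.21 / 283.24 = 0.004272
n = 0.05161 / 0.004272 = 12.08 ≈ 12 → KCr(SO4)2·12H2O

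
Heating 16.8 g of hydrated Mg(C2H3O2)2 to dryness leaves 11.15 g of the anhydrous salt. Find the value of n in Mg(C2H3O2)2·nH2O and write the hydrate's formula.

Mg(C2H3O2)2·4H2O

Mass of water lost = 16.8 − 11.15 = 5.65 g → 5.65 / 18.02 = 0.3135 mol H2O
Molar mass of Mg(C2H3O2)2 = 142.40 g/mol → mol Mg(C2H3O2)2 = 11.15 / 142.40 = 0.0783
n = 0.3135 / 0.0783 = 4.00 ≈ 4 → Mg(C2H3O2)2·4H2O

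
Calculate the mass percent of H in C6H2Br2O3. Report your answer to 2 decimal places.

Molar mass = 6(12.01) + 2(1.008) + 2(79.90) + 3(16.00) = 281.876 g/mol
Mass of H per mole = 2 × 1.008 = 2.016 g
% H = 2.016 / 281.876 × 100 = 0.72%

0.72%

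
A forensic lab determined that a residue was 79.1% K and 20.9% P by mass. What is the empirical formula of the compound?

K3P

Assume 100 g: 79.1 g K, 20.9 g P.
Moles — K: 79.1 / 39.10 = 2.023 mol; P: 20.9 / 30.97 = 0.6748 mol
Ratios (÷ 0.6748): K 2.998, P 1.000
→ K3P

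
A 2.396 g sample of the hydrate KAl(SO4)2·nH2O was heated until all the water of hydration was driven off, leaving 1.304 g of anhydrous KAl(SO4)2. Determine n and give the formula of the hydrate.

KAl(SO4)2·12H2O

Mass of water lost = 2.396 − 1.304 = 1.092 g → 1.092 / 18.02 = 0.0606 mol H2O
Molar mass of KAl(SO4)2 = 258.22 g/mol → mol KAl(SO4)2 = 1.304 / 258.22 = 0.00505
n = 0.0606 / 0.00505 = 12.00 ≈ 12 → KAl(SO4)2·12H2O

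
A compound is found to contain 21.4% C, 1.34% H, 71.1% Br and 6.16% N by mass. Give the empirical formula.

C4H3Br2N

Assume 100 g: 21.4 g C, 1.34 g H, 71.1 g Br, 6.16 g N.
Moles — C: 21.4 / 12.01 = 1.782 mol; H: 1.34 / 1.008 = 1.329 mol; Br: 71.1 / 79.90 = 0.8899 mol; N: 6.16 / 14.01 = 0.4397 mol
Smallest is N at 0.4397 mol; normalising gives C 4.053, H 3.023, Br 2.024, N 1.000
Ratio ≈ 4:3:2:1, so the empirical formula is C4H3Br2N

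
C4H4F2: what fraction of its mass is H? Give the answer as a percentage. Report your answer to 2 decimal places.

Molar mass = 4(12.01) + 4(1.008) + 2(19.00) = 90.072 g/mol
Mass of H per mole = 4 × 1.008 = 4.032 g
% H = 4.032 / 90.072 × 100 = 4.48%

4.48%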